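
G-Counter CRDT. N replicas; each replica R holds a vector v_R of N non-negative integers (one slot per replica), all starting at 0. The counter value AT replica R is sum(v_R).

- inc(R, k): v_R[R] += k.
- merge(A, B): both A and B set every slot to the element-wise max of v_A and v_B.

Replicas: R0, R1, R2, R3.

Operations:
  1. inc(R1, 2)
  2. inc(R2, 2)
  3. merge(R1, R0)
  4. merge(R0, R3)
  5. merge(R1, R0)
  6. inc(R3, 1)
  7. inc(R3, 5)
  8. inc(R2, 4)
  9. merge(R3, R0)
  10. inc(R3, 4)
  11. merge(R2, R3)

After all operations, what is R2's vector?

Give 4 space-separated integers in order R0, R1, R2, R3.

Op 1: inc R1 by 2 -> R1=(0,2,0,0) value=2
Op 2: inc R2 by 2 -> R2=(0,0,2,0) value=2
Op 3: merge R1<->R0 -> R1=(0,2,0,0) R0=(0,2,0,0)
Op 4: merge R0<->R3 -> R0=(0,2,0,0) R3=(0,2,0,0)
Op 5: merge R1<->R0 -> R1=(0,2,0,0) R0=(0,2,0,0)
Op 6: inc R3 by 1 -> R3=(0,2,0,1) value=3
Op 7: inc R3 by 5 -> R3=(0,2,0,6) value=8
Op 8: inc R2 by 4 -> R2=(0,0,6,0) value=6
Op 9: merge R3<->R0 -> R3=(0,2,0,6) R0=(0,2,0,6)
Op 10: inc R3 by 4 -> R3=(0,2,0,10) value=12
Op 11: merge R2<->R3 -> R2=(0,2,6,10) R3=(0,2,6,10)

Answer: 0 2 6 10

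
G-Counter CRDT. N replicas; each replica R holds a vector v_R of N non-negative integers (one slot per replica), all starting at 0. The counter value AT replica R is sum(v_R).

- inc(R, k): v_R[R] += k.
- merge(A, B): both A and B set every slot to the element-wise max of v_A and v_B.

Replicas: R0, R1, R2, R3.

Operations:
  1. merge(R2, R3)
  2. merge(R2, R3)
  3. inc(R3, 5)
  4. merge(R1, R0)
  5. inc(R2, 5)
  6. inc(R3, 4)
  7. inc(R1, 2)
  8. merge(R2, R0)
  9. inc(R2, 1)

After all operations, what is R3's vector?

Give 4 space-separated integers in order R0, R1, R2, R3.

Answer: 0 0 0 9

Derivation:
Op 1: merge R2<->R3 -> R2=(0,0,0,0) R3=(0,0,0,0)
Op 2: merge R2<->R3 -> R2=(0,0,0,0) R3=(0,0,0,0)
Op 3: inc R3 by 5 -> R3=(0,0,0,5) value=5
Op 4: merge R1<->R0 -> R1=(0,0,0,0) R0=(0,0,0,0)
Op 5: inc R2 by 5 -> R2=(0,0,5,0) value=5
Op 6: inc R3 by 4 -> R3=(0,0,0,9) value=9
Op 7: inc R1 by 2 -> R1=(0,2,0,0) value=2
Op 8: merge R2<->R0 -> R2=(0,0,5,0) R0=(0,0,5,0)
Op 9: inc R2 by 1 -> R2=(0,0,6,0) value=6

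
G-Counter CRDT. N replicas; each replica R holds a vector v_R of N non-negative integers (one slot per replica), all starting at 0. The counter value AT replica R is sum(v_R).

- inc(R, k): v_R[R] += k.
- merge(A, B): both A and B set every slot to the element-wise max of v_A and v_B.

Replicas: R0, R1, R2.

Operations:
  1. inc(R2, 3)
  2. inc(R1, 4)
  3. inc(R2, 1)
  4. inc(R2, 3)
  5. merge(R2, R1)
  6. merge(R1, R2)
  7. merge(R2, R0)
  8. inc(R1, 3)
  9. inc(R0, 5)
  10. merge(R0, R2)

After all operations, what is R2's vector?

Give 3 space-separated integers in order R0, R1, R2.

Op 1: inc R2 by 3 -> R2=(0,0,3) value=3
Op 2: inc R1 by 4 -> R1=(0,4,0) value=4
Op 3: inc R2 by 1 -> R2=(0,0,4) value=4
Op 4: inc R2 by 3 -> R2=(0,0,7) value=7
Op 5: merge R2<->R1 -> R2=(0,4,7) R1=(0,4,7)
Op 6: merge R1<->R2 -> R1=(0,4,7) R2=(0,4,7)
Op 7: merge R2<->R0 -> R2=(0,4,7) R0=(0,4,7)
Op 8: inc R1 by 3 -> R1=(0,7,7) value=14
Op 9: inc R0 by 5 -> R0=(5,4,7) value=16
Op 10: merge R0<->R2 -> R0=(5,4,7) R2=(5,4,7)

Answer: 5 4 7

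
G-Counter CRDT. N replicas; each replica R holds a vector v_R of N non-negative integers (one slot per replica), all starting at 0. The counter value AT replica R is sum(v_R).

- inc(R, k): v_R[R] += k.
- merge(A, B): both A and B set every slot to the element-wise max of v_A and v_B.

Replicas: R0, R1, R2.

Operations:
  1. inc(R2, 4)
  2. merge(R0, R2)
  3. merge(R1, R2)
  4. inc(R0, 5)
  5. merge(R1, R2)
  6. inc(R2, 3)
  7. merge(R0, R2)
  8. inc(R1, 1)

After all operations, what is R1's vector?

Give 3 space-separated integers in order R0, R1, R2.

Op 1: inc R2 by 4 -> R2=(0,0,4) value=4
Op 2: merge R0<->R2 -> R0=(0,0,4) R2=(0,0,4)
Op 3: merge R1<->R2 -> R1=(0,0,4) R2=(0,0,4)
Op 4: inc R0 by 5 -> R0=(5,0,4) value=9
Op 5: merge R1<->R2 -> R1=(0,0,4) R2=(0,0,4)
Op 6: inc R2 by 3 -> R2=(0,0,7) value=7
Op 7: merge R0<->R2 -> R0=(5,0,7) R2=(5,0,7)
Op 8: inc R1 by 1 -> R1=(0,1,4) value=5

Answer: 0 1 4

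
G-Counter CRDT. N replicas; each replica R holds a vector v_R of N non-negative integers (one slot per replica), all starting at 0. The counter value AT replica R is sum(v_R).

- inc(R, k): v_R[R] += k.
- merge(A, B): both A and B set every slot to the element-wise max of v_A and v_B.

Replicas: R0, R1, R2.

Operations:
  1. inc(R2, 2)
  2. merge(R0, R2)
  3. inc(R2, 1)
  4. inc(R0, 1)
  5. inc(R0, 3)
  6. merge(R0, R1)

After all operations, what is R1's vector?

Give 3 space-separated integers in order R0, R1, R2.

Op 1: inc R2 by 2 -> R2=(0,0,2) value=2
Op 2: merge R0<->R2 -> R0=(0,0,2) R2=(0,0,2)
Op 3: inc R2 by 1 -> R2=(0,0,3) value=3
Op 4: inc R0 by 1 -> R0=(1,0,2) value=3
Op 5: inc R0 by 3 -> R0=(4,0,2) value=6
Op 6: merge R0<->R1 -> R0=(4,0,2) R1=(4,0,2)

Answer: 4 0 2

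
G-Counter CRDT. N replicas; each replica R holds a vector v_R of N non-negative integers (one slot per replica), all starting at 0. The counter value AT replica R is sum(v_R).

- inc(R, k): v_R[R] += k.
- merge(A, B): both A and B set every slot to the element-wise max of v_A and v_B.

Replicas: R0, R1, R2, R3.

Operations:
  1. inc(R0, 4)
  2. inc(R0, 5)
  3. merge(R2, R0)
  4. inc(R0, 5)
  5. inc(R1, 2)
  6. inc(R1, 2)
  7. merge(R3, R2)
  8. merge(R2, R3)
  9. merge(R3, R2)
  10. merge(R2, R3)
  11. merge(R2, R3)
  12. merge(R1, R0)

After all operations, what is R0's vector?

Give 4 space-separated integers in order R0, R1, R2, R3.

Op 1: inc R0 by 4 -> R0=(4,0,0,0) value=4
Op 2: inc R0 by 5 -> R0=(9,0,0,0) value=9
Op 3: merge R2<->R0 -> R2=(9,0,0,0) R0=(9,0,0,0)
Op 4: inc R0 by 5 -> R0=(14,0,0,0) value=14
Op 5: inc R1 by 2 -> R1=(0,2,0,0) value=2
Op 6: inc R1 by 2 -> R1=(0,4,0,0) value=4
Op 7: merge R3<->R2 -> R3=(9,0,0,0) R2=(9,0,0,0)
Op 8: merge R2<->R3 -> R2=(9,0,0,0) R3=(9,0,0,0)
Op 9: merge R3<->R2 -> R3=(9,0,0,0) R2=(9,0,0,0)
Op 10: merge R2<->R3 -> R2=(9,0,0,0) R3=(9,0,0,0)
Op 11: merge R2<->R3 -> R2=(9,0,0,0) R3=(9,0,0,0)
Op 12: merge R1<->R0 -> R1=(14,4,0,0) R0=(14,4,0,0)

Answer: 14 4 0 0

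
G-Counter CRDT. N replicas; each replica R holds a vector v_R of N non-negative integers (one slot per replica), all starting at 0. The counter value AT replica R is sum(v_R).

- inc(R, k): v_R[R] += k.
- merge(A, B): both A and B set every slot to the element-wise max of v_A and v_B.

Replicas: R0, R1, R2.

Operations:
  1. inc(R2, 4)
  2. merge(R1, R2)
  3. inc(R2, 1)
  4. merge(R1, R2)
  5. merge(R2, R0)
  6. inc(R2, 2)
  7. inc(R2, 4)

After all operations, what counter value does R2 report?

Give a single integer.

Op 1: inc R2 by 4 -> R2=(0,0,4) value=4
Op 2: merge R1<->R2 -> R1=(0,0,4) R2=(0,0,4)
Op 3: inc R2 by 1 -> R2=(0,0,5) value=5
Op 4: merge R1<->R2 -> R1=(0,0,5) R2=(0,0,5)
Op 5: merge R2<->R0 -> R2=(0,0,5) R0=(0,0,5)
Op 6: inc R2 by 2 -> R2=(0,0,7) value=7
Op 7: inc R2 by 4 -> R2=(0,0,11) value=11

Answer: 11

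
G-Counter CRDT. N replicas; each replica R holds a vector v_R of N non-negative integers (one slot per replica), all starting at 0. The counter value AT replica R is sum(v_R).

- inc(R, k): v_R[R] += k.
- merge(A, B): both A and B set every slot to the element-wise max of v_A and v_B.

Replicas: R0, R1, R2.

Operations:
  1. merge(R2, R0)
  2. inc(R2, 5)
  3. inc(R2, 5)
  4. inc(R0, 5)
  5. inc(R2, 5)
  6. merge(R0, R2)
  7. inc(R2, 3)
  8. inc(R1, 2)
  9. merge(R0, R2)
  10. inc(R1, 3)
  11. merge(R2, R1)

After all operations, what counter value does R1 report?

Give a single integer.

Op 1: merge R2<->R0 -> R2=(0,0,0) R0=(0,0,0)
Op 2: inc R2 by 5 -> R2=(0,0,5) value=5
Op 3: inc R2 by 5 -> R2=(0,0,10) value=10
Op 4: inc R0 by 5 -> R0=(5,0,0) value=5
Op 5: inc R2 by 5 -> R2=(0,0,15) value=15
Op 6: merge R0<->R2 -> R0=(5,0,15) R2=(5,0,15)
Op 7: inc R2 by 3 -> R2=(5,0,18) value=23
Op 8: inc R1 by 2 -> R1=(0,2,0) value=2
Op 9: merge R0<->R2 -> R0=(5,0,18) R2=(5,0,18)
Op 10: inc R1 by 3 -> R1=(0,5,0) value=5
Op 11: merge R2<->R1 -> R2=(5,5,18) R1=(5,5,18)

Answer: 28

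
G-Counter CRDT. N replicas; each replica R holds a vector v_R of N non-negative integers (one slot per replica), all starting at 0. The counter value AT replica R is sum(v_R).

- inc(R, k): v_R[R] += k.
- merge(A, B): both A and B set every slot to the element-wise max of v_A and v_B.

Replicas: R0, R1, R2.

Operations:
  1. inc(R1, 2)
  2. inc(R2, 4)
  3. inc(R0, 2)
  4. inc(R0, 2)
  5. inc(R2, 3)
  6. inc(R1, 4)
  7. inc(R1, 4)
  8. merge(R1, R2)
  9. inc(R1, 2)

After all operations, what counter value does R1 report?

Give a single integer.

Op 1: inc R1 by 2 -> R1=(0,2,0) value=2
Op 2: inc R2 by 4 -> R2=(0,0,4) value=4
Op 3: inc R0 by 2 -> R0=(2,0,0) value=2
Op 4: inc R0 by 2 -> R0=(4,0,0) value=4
Op 5: inc R2 by 3 -> R2=(0,0,7) value=7
Op 6: inc R1 by 4 -> R1=(0,6,0) value=6
Op 7: inc R1 by 4 -> R1=(0,10,0) value=10
Op 8: merge R1<->R2 -> R1=(0,10,7) R2=(0,10,7)
Op 9: inc R1 by 2 -> R1=(0,12,7) value=19

Answer: 19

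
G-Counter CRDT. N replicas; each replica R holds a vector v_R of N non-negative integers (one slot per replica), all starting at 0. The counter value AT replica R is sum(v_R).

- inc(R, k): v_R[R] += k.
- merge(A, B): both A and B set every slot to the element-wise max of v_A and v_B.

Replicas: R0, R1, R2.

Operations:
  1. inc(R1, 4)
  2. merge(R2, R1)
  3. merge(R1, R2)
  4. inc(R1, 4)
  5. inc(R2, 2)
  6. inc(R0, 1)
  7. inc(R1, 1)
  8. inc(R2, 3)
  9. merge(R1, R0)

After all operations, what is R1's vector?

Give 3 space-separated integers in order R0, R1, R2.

Answer: 1 9 0

Derivation:
Op 1: inc R1 by 4 -> R1=(0,4,0) value=4
Op 2: merge R2<->R1 -> R2=(0,4,0) R1=(0,4,0)
Op 3: merge R1<->R2 -> R1=(0,4,0) R2=(0,4,0)
Op 4: inc R1 by 4 -> R1=(0,8,0) value=8
Op 5: inc R2 by 2 -> R2=(0,4,2) value=6
Op 6: inc R0 by 1 -> R0=(1,0,0) value=1
Op 7: inc R1 by 1 -> R1=(0,9,0) value=9
Op 8: inc R2 by 3 -> R2=(0,4,5) value=9
Op 9: merge R1<->R0 -> R1=(1,9,0) R0=(1,9,0)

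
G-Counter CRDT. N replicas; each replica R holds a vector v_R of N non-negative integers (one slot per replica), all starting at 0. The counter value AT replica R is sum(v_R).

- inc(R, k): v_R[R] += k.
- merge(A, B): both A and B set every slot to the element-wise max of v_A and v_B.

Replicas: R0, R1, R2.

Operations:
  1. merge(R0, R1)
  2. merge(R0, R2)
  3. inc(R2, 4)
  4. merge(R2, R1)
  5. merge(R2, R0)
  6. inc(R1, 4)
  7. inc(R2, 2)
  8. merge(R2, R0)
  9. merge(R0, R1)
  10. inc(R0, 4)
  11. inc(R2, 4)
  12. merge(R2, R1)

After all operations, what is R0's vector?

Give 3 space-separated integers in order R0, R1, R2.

Op 1: merge R0<->R1 -> R0=(0,0,0) R1=(0,0,0)
Op 2: merge R0<->R2 -> R0=(0,0,0) R2=(0,0,0)
Op 3: inc R2 by 4 -> R2=(0,0,4) value=4
Op 4: merge R2<->R1 -> R2=(0,0,4) R1=(0,0,4)
Op 5: merge R2<->R0 -> R2=(0,0,4) R0=(0,0,4)
Op 6: inc R1 by 4 -> R1=(0,4,4) value=8
Op 7: inc R2 by 2 -> R2=(0,0,6) value=6
Op 8: merge R2<->R0 -> R2=(0,0,6) R0=(0,0,6)
Op 9: merge R0<->R1 -> R0=(0,4,6) R1=(0,4,6)
Op 10: inc R0 by 4 -> R0=(4,4,6) value=14
Op 11: inc R2 by 4 -> R2=(0,0,10) value=10
Op 12: merge R2<->R1 -> R2=(0,4,10) R1=(0,4,10)

Answer: 4 4 6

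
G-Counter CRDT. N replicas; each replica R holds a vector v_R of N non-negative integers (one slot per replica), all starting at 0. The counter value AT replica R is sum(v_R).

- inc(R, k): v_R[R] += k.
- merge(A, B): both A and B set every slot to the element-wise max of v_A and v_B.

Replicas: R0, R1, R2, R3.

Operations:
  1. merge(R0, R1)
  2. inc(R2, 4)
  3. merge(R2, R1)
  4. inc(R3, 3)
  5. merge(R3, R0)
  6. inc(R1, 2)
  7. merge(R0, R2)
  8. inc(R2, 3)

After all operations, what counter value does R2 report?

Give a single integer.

Op 1: merge R0<->R1 -> R0=(0,0,0,0) R1=(0,0,0,0)
Op 2: inc R2 by 4 -> R2=(0,0,4,0) value=4
Op 3: merge R2<->R1 -> R2=(0,0,4,0) R1=(0,0,4,0)
Op 4: inc R3 by 3 -> R3=(0,0,0,3) value=3
Op 5: merge R3<->R0 -> R3=(0,0,0,3) R0=(0,0,0,3)
Op 6: inc R1 by 2 -> R1=(0,2,4,0) value=6
Op 7: merge R0<->R2 -> R0=(0,0,4,3) R2=(0,0,4,3)
Op 8: inc R2 by 3 -> R2=(0,0,7,3) value=10

Answer: 10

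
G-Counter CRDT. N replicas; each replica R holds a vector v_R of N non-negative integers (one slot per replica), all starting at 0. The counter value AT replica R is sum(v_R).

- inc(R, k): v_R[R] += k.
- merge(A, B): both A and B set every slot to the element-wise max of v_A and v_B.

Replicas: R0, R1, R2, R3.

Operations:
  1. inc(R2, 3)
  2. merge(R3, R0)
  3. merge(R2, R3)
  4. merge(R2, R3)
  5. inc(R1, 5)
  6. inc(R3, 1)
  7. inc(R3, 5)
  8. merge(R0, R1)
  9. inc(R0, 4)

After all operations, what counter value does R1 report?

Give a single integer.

Op 1: inc R2 by 3 -> R2=(0,0,3,0) value=3
Op 2: merge R3<->R0 -> R3=(0,0,0,0) R0=(0,0,0,0)
Op 3: merge R2<->R3 -> R2=(0,0,3,0) R3=(0,0,3,0)
Op 4: merge R2<->R3 -> R2=(0,0,3,0) R3=(0,0,3,0)
Op 5: inc R1 by 5 -> R1=(0,5,0,0) value=5
Op 6: inc R3 by 1 -> R3=(0,0,3,1) value=4
Op 7: inc R3 by 5 -> R3=(0,0,3,6) value=9
Op 8: merge R0<->R1 -> R0=(0,5,0,0) R1=(0,5,0,0)
Op 9: inc R0 by 4 -> R0=(4,5,0,0) value=9

Answer: 5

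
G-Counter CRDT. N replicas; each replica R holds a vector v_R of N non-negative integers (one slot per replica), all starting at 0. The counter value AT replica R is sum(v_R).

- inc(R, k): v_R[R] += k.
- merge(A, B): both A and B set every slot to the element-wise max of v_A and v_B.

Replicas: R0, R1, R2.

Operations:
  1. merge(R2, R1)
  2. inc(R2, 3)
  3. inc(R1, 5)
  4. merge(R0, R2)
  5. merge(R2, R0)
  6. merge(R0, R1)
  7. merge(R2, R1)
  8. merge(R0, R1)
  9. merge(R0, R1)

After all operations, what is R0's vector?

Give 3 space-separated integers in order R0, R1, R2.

Op 1: merge R2<->R1 -> R2=(0,0,0) R1=(0,0,0)
Op 2: inc R2 by 3 -> R2=(0,0,3) value=3
Op 3: inc R1 by 5 -> R1=(0,5,0) value=5
Op 4: merge R0<->R2 -> R0=(0,0,3) R2=(0,0,3)
Op 5: merge R2<->R0 -> R2=(0,0,3) R0=(0,0,3)
Op 6: merge R0<->R1 -> R0=(0,5,3) R1=(0,5,3)
Op 7: merge R2<->R1 -> R2=(0,5,3) R1=(0,5,3)
Op 8: merge R0<->R1 -> R0=(0,5,3) R1=(0,5,3)
Op 9: merge R0<->R1 -> R0=(0,5,3) R1=(0,5,3)

Answer: 0 5 3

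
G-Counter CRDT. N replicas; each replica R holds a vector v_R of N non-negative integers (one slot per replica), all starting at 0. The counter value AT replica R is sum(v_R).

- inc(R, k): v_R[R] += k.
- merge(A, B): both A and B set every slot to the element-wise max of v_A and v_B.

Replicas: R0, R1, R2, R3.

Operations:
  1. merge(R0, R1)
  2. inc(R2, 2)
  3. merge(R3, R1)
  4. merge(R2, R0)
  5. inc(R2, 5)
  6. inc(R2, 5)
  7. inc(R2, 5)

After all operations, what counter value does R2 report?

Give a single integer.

Answer: 17

Derivation:
Op 1: merge R0<->R1 -> R0=(0,0,0,0) R1=(0,0,0,0)
Op 2: inc R2 by 2 -> R2=(0,0,2,0) value=2
Op 3: merge R3<->R1 -> R3=(0,0,0,0) R1=(0,0,0,0)
Op 4: merge R2<->R0 -> R2=(0,0,2,0) R0=(0,0,2,0)
Op 5: inc R2 by 5 -> R2=(0,0,7,0) value=7
Op 6: inc R2 by 5 -> R2=(0,0,12,0) value=12
Op 7: inc R2 by 5 -> R2=(0,0,17,0) value=17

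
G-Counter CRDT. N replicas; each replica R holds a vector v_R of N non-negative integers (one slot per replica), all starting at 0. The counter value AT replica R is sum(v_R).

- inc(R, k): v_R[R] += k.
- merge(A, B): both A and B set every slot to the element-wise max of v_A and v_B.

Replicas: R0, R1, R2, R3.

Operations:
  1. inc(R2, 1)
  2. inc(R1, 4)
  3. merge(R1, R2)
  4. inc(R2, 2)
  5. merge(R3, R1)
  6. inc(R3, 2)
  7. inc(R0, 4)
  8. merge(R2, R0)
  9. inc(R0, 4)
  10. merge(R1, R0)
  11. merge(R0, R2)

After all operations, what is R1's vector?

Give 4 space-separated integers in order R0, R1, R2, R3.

Answer: 8 4 3 0

Derivation:
Op 1: inc R2 by 1 -> R2=(0,0,1,0) value=1
Op 2: inc R1 by 4 -> R1=(0,4,0,0) value=4
Op 3: merge R1<->R2 -> R1=(0,4,1,0) R2=(0,4,1,0)
Op 4: inc R2 by 2 -> R2=(0,4,3,0) value=7
Op 5: merge R3<->R1 -> R3=(0,4,1,0) R1=(0,4,1,0)
Op 6: inc R3 by 2 -> R3=(0,4,1,2) value=7
Op 7: inc R0 by 4 -> R0=(4,0,0,0) value=4
Op 8: merge R2<->R0 -> R2=(4,4,3,0) R0=(4,4,3,0)
Op 9: inc R0 by 4 -> R0=(8,4,3,0) value=15
Op 10: merge R1<->R0 -> R1=(8,4,3,0) R0=(8,4,3,0)
Op 11: merge R0<->R2 -> R0=(8,4,3,0) R2=(8,4,3,0)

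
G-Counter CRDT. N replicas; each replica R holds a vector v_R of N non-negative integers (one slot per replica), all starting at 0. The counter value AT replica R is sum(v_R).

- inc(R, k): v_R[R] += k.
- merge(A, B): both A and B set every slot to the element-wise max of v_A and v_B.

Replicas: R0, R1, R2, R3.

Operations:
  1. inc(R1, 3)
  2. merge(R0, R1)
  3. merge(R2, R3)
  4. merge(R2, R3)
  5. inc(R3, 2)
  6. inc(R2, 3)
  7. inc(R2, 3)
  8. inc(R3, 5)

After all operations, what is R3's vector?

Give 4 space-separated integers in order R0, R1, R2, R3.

Op 1: inc R1 by 3 -> R1=(0,3,0,0) value=3
Op 2: merge R0<->R1 -> R0=(0,3,0,0) R1=(0,3,0,0)
Op 3: merge R2<->R3 -> R2=(0,0,0,0) R3=(0,0,0,0)
Op 4: merge R2<->R3 -> R2=(0,0,0,0) R3=(0,0,0,0)
Op 5: inc R3 by 2 -> R3=(0,0,0,2) value=2
Op 6: inc R2 by 3 -> R2=(0,0,3,0) value=3
Op 7: inc R2 by 3 -> R2=(0,0,6,0) value=6
Op 8: inc R3 by 5 -> R3=(0,0,0,7) value=7

Answer: 0 0 0 7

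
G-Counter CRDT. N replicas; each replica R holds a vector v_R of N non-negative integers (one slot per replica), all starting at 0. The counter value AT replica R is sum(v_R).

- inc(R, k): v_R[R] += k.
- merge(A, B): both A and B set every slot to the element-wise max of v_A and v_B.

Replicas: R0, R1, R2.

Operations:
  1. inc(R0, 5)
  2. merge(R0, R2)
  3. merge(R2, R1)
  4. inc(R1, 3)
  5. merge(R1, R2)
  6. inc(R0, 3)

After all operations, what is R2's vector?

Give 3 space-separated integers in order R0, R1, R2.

Op 1: inc R0 by 5 -> R0=(5,0,0) value=5
Op 2: merge R0<->R2 -> R0=(5,0,0) R2=(5,0,0)
Op 3: merge R2<->R1 -> R2=(5,0,0) R1=(5,0,0)
Op 4: inc R1 by 3 -> R1=(5,3,0) value=8
Op 5: merge R1<->R2 -> R1=(5,3,0) R2=(5,3,0)
Op 6: inc R0 by 3 -> R0=(8,0,0) value=8

Answer: 5 3 0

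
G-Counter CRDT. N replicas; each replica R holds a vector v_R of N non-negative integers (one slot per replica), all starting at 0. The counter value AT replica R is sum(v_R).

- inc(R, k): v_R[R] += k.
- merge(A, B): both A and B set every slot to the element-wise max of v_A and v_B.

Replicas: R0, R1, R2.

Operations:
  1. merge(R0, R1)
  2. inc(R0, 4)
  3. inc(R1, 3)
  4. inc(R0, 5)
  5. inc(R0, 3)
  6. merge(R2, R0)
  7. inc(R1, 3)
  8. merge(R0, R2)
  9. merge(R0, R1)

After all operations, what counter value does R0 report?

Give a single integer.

Op 1: merge R0<->R1 -> R0=(0,0,0) R1=(0,0,0)
Op 2: inc R0 by 4 -> R0=(4,0,0) value=4
Op 3: inc R1 by 3 -> R1=(0,3,0) value=3
Op 4: inc R0 by 5 -> R0=(9,0,0) value=9
Op 5: inc R0 by 3 -> R0=(12,0,0) value=12
Op 6: merge R2<->R0 -> R2=(12,0,0) R0=(12,0,0)
Op 7: inc R1 by 3 -> R1=(0,6,0) value=6
Op 8: merge R0<->R2 -> R0=(12,0,0) R2=(12,0,0)
Op 9: merge R0<->R1 -> R0=(12,6,0) R1=(12,6,0)

Answer: 18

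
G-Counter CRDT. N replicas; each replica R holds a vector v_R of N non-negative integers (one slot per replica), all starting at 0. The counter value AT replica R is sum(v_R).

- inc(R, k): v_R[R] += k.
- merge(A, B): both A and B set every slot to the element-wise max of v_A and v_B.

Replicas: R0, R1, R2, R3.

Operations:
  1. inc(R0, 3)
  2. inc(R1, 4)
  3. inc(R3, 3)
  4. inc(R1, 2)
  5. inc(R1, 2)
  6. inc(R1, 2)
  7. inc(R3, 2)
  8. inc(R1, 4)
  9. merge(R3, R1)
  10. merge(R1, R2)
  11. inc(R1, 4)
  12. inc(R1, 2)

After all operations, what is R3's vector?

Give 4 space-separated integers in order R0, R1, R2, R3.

Op 1: inc R0 by 3 -> R0=(3,0,0,0) value=3
Op 2: inc R1 by 4 -> R1=(0,4,0,0) value=4
Op 3: inc R3 by 3 -> R3=(0,0,0,3) value=3
Op 4: inc R1 by 2 -> R1=(0,6,0,0) value=6
Op 5: inc R1 by 2 -> R1=(0,8,0,0) value=8
Op 6: inc R1 by 2 -> R1=(0,10,0,0) value=10
Op 7: inc R3 by 2 -> R3=(0,0,0,5) value=5
Op 8: inc R1 by 4 -> R1=(0,14,0,0) value=14
Op 9: merge R3<->R1 -> R3=(0,14,0,5) R1=(0,14,0,5)
Op 10: merge R1<->R2 -> R1=(0,14,0,5) R2=(0,14,0,5)
Op 11: inc R1 by 4 -> R1=(0,18,0,5) value=23
Op 12: inc R1 by 2 -> R1=(0,20,0,5) value=25

Answer: 0 14 0 5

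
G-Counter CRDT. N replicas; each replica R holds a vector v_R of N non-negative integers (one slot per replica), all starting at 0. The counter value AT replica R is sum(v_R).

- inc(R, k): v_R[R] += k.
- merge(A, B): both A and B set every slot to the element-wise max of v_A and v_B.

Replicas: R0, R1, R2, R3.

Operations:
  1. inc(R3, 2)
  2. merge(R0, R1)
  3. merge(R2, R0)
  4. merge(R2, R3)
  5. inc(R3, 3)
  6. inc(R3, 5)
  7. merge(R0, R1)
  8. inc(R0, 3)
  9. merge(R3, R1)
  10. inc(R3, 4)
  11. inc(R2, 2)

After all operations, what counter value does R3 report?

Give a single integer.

Answer: 14

Derivation:
Op 1: inc R3 by 2 -> R3=(0,0,0,2) value=2
Op 2: merge R0<->R1 -> R0=(0,0,0,0) R1=(0,0,0,0)
Op 3: merge R2<->R0 -> R2=(0,0,0,0) R0=(0,0,0,0)
Op 4: merge R2<->R3 -> R2=(0,0,0,2) R3=(0,0,0,2)
Op 5: inc R3 by 3 -> R3=(0,0,0,5) value=5
Op 6: inc R3 by 5 -> R3=(0,0,0,10) value=10
Op 7: merge R0<->R1 -> R0=(0,0,0,0) R1=(0,0,0,0)
Op 8: inc R0 by 3 -> R0=(3,0,0,0) value=3
Op 9: merge R3<->R1 -> R3=(0,0,0,10) R1=(0,0,0,10)
Op 10: inc R3 by 4 -> R3=(0,0,0,14) value=14
Op 11: inc R2 by 2 -> R2=(0,0,2,2) value=4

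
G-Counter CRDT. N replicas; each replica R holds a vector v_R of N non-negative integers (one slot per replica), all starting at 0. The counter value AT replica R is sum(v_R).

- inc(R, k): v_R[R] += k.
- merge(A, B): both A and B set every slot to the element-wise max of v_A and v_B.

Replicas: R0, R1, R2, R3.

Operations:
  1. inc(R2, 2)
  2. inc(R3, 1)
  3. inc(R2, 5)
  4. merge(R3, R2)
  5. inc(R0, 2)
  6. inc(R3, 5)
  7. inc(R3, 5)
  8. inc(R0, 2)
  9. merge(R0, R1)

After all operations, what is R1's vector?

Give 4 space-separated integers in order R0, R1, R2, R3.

Answer: 4 0 0 0

Derivation:
Op 1: inc R2 by 2 -> R2=(0,0,2,0) value=2
Op 2: inc R3 by 1 -> R3=(0,0,0,1) value=1
Op 3: inc R2 by 5 -> R2=(0,0,7,0) value=7
Op 4: merge R3<->R2 -> R3=(0,0,7,1) R2=(0,0,7,1)
Op 5: inc R0 by 2 -> R0=(2,0,0,0) value=2
Op 6: inc R3 by 5 -> R3=(0,0,7,6) value=13
Op 7: inc R3 by 5 -> R3=(0,0,7,11) value=18
Op 8: inc R0 by 2 -> R0=(4,0,0,0) value=4
Op 9: merge R0<->R1 -> R0=(4,0,0,0) R1=(4,0,0,0)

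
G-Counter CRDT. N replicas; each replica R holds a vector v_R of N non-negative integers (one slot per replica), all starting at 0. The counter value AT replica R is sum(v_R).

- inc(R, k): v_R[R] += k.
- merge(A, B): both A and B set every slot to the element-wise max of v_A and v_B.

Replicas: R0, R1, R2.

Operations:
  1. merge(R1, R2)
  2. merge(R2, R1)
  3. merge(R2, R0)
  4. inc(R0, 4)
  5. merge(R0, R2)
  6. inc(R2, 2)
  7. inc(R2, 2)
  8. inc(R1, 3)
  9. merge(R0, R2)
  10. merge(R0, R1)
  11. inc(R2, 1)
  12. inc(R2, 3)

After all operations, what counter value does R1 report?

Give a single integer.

Op 1: merge R1<->R2 -> R1=(0,0,0) R2=(0,0,0)
Op 2: merge R2<->R1 -> R2=(0,0,0) R1=(0,0,0)
Op 3: merge R2<->R0 -> R2=(0,0,0) R0=(0,0,0)
Op 4: inc R0 by 4 -> R0=(4,0,0) value=4
Op 5: merge R0<->R2 -> R0=(4,0,0) R2=(4,0,0)
Op 6: inc R2 by 2 -> R2=(4,0,2) value=6
Op 7: inc R2 by 2 -> R2=(4,0,4) value=8
Op 8: inc R1 by 3 -> R1=(0,3,0) value=3
Op 9: merge R0<->R2 -> R0=(4,0,4) R2=(4,0,4)
Op 10: merge R0<->R1 -> R0=(4,3,4) R1=(4,3,4)
Op 11: inc R2 by 1 -> R2=(4,0,5) value=9
Op 12: inc R2 by 3 -> R2=(4,0,8) value=12

Answer: 11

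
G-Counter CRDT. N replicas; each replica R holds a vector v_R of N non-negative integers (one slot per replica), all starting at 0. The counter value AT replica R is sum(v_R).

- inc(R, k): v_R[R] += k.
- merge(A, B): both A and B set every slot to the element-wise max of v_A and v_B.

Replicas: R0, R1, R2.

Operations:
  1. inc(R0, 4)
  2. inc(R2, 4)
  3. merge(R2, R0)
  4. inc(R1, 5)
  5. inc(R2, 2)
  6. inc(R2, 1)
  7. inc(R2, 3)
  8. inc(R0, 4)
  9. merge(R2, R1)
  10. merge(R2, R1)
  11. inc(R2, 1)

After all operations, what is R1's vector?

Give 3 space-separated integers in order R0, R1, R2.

Op 1: inc R0 by 4 -> R0=(4,0,0) value=4
Op 2: inc R2 by 4 -> R2=(0,0,4) value=4
Op 3: merge R2<->R0 -> R2=(4,0,4) R0=(4,0,4)
Op 4: inc R1 by 5 -> R1=(0,5,0) value=5
Op 5: inc R2 by 2 -> R2=(4,0,6) value=10
Op 6: inc R2 by 1 -> R2=(4,0,7) value=11
Op 7: inc R2 by 3 -> R2=(4,0,10) value=14
Op 8: inc R0 by 4 -> R0=(8,0,4) value=12
Op 9: merge R2<->R1 -> R2=(4,5,10) R1=(4,5,10)
Op 10: merge R2<->R1 -> R2=(4,5,10) R1=(4,5,10)
Op 11: inc R2 by 1 -> R2=(4,5,11) value=20

Answer: 4 5 10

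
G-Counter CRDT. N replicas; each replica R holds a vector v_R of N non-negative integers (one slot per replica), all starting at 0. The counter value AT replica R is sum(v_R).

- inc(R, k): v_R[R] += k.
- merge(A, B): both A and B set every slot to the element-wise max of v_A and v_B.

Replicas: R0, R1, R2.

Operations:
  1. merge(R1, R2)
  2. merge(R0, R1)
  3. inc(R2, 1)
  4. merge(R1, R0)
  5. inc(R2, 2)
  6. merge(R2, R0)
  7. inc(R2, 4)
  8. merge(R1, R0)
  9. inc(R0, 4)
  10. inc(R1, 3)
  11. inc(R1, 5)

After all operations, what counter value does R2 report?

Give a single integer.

Op 1: merge R1<->R2 -> R1=(0,0,0) R2=(0,0,0)
Op 2: merge R0<->R1 -> R0=(0,0,0) R1=(0,0,0)
Op 3: inc R2 by 1 -> R2=(0,0,1) value=1
Op 4: merge R1<->R0 -> R1=(0,0,0) R0=(0,0,0)
Op 5: inc R2 by 2 -> R2=(0,0,3) value=3
Op 6: merge R2<->R0 -> R2=(0,0,3) R0=(0,0,3)
Op 7: inc R2 by 4 -> R2=(0,0,7) value=7
Op 8: merge R1<->R0 -> R1=(0,0,3) R0=(0,0,3)
Op 9: inc R0 by 4 -> R0=(4,0,3) value=7
Op 10: inc R1 by 3 -> R1=(0,3,3) value=6
Op 11: inc R1 by 5 -> R1=(0,8,3) value=11

Answer: 7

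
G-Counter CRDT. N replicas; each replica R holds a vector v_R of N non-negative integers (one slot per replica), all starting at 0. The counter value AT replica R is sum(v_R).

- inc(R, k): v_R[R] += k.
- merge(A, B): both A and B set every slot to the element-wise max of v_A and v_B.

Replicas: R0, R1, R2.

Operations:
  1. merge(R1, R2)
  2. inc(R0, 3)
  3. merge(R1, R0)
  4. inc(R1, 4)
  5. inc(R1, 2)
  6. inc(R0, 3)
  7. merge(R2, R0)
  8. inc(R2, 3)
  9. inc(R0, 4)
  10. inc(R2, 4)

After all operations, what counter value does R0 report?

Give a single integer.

Op 1: merge R1<->R2 -> R1=(0,0,0) R2=(0,0,0)
Op 2: inc R0 by 3 -> R0=(3,0,0) value=3
Op 3: merge R1<->R0 -> R1=(3,0,0) R0=(3,0,0)
Op 4: inc R1 by 4 -> R1=(3,4,0) value=7
Op 5: inc R1 by 2 -> R1=(3,6,0) value=9
Op 6: inc R0 by 3 -> R0=(6,0,0) value=6
Op 7: merge R2<->R0 -> R2=(6,0,0) R0=(6,0,0)
Op 8: inc R2 by 3 -> R2=(6,0,3) value=9
Op 9: inc R0 by 4 -> R0=(10,0,0) value=10
Op 10: inc R2 by 4 -> R2=(6,0,7) value=13

Answer: 10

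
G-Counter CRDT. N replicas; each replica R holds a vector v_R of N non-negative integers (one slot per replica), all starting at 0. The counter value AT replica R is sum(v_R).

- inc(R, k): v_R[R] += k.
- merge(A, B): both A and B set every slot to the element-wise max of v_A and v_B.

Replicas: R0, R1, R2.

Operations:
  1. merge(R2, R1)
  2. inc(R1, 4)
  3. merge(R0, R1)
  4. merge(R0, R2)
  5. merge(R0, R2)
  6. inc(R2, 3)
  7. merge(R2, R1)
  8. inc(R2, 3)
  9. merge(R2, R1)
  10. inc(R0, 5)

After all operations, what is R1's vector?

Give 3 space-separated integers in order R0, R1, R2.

Answer: 0 4 6

Derivation:
Op 1: merge R2<->R1 -> R2=(0,0,0) R1=(0,0,0)
Op 2: inc R1 by 4 -> R1=(0,4,0) value=4
Op 3: merge R0<->R1 -> R0=(0,4,0) R1=(0,4,0)
Op 4: merge R0<->R2 -> R0=(0,4,0) R2=(0,4,0)
Op 5: merge R0<->R2 -> R0=(0,4,0) R2=(0,4,0)
Op 6: inc R2 by 3 -> R2=(0,4,3) value=7
Op 7: merge R2<->R1 -> R2=(0,4,3) R1=(0,4,3)
Op 8: inc R2 by 3 -> R2=(0,4,6) value=10
Op 9: merge R2<->R1 -> R2=(0,4,6) R1=(0,4,6)
Op 10: inc R0 by 5 -> R0=(5,4,0) value=9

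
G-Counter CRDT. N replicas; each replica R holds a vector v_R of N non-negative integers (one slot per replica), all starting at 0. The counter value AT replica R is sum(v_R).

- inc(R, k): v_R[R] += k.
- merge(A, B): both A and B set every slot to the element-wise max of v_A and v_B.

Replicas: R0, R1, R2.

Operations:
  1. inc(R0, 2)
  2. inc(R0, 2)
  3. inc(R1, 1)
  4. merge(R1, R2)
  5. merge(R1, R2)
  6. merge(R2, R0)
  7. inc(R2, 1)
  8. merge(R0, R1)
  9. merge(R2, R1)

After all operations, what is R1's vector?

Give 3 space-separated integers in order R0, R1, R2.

Op 1: inc R0 by 2 -> R0=(2,0,0) value=2
Op 2: inc R0 by 2 -> R0=(4,0,0) value=4
Op 3: inc R1 by 1 -> R1=(0,1,0) value=1
Op 4: merge R1<->R2 -> R1=(0,1,0) R2=(0,1,0)
Op 5: merge R1<->R2 -> R1=(0,1,0) R2=(0,1,0)
Op 6: merge R2<->R0 -> R2=(4,1,0) R0=(4,1,0)
Op 7: inc R2 by 1 -> R2=(4,1,1) value=6
Op 8: merge R0<->R1 -> R0=(4,1,0) R1=(4,1,0)
Op 9: merge R2<->R1 -> R2=(4,1,1) R1=(4,1,1)

Answer: 4 1 1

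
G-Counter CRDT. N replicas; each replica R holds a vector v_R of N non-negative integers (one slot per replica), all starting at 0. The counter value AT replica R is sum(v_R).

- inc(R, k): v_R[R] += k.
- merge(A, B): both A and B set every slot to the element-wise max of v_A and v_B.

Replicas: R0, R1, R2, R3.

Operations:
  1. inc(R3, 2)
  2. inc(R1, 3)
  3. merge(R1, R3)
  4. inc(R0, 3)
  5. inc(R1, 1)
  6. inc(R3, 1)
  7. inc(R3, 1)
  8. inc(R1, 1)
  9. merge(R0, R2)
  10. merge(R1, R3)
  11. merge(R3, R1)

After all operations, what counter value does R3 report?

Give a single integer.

Op 1: inc R3 by 2 -> R3=(0,0,0,2) value=2
Op 2: inc R1 by 3 -> R1=(0,3,0,0) value=3
Op 3: merge R1<->R3 -> R1=(0,3,0,2) R3=(0,3,0,2)
Op 4: inc R0 by 3 -> R0=(3,0,0,0) value=3
Op 5: inc R1 by 1 -> R1=(0,4,0,2) value=6
Op 6: inc R3 by 1 -> R3=(0,3,0,3) value=6
Op 7: inc R3 by 1 -> R3=(0,3,0,4) value=7
Op 8: inc R1 by 1 -> R1=(0,5,0,2) value=7
Op 9: merge R0<->R2 -> R0=(3,0,0,0) R2=(3,0,0,0)
Op 10: merge R1<->R3 -> R1=(0,5,0,4) R3=(0,5,0,4)
Op 11: merge R3<->R1 -> R3=(0,5,0,4) R1=(0,5,0,4)

Answer: 9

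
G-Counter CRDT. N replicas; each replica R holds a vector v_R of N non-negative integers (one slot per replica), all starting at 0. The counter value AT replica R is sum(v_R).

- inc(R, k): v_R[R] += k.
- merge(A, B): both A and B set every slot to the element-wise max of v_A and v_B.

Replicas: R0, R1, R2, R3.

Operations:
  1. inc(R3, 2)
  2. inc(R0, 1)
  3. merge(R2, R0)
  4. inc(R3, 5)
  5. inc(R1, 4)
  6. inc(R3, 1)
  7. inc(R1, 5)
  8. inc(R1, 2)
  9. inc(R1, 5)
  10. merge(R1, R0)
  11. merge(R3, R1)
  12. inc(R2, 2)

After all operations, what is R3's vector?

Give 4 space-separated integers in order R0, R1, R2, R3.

Op 1: inc R3 by 2 -> R3=(0,0,0,2) value=2
Op 2: inc R0 by 1 -> R0=(1,0,0,0) value=1
Op 3: merge R2<->R0 -> R2=(1,0,0,0) R0=(1,0,0,0)
Op 4: inc R3 by 5 -> R3=(0,0,0,7) value=7
Op 5: inc R1 by 4 -> R1=(0,4,0,0) value=4
Op 6: inc R3 by 1 -> R3=(0,0,0,8) value=8
Op 7: inc R1 by 5 -> R1=(0,9,0,0) value=9
Op 8: inc R1 by 2 -> R1=(0,11,0,0) value=11
Op 9: inc R1 by 5 -> R1=(0,16,0,0) value=16
Op 10: merge R1<->R0 -> R1=(1,16,0,0) R0=(1,16,0,0)
Op 11: merge R3<->R1 -> R3=(1,16,0,8) R1=(1,16,0,8)
Op 12: inc R2 by 2 -> R2=(1,0,2,0) value=3

Answer: 1 16 0 8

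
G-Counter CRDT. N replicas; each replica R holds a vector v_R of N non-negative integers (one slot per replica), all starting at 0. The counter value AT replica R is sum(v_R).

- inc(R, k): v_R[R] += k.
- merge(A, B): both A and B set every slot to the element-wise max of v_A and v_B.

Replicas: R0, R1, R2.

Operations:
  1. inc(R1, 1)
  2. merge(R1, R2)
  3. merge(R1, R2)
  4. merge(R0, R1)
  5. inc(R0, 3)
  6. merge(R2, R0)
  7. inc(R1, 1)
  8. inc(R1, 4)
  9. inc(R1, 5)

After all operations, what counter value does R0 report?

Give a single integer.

Op 1: inc R1 by 1 -> R1=(0,1,0) value=1
Op 2: merge R1<->R2 -> R1=(0,1,0) R2=(0,1,0)
Op 3: merge R1<->R2 -> R1=(0,1,0) R2=(0,1,0)
Op 4: merge R0<->R1 -> R0=(0,1,0) R1=(0,1,0)
Op 5: inc R0 by 3 -> R0=(3,1,0) value=4
Op 6: merge R2<->R0 -> R2=(3,1,0) R0=(3,1,0)
Op 7: inc R1 by 1 -> R1=(0,2,0) value=2
Op 8: inc R1 by 4 -> R1=(0,6,0) value=6
Op 9: inc R1 by 5 -> R1=(0,11,0) value=11

Answer: 4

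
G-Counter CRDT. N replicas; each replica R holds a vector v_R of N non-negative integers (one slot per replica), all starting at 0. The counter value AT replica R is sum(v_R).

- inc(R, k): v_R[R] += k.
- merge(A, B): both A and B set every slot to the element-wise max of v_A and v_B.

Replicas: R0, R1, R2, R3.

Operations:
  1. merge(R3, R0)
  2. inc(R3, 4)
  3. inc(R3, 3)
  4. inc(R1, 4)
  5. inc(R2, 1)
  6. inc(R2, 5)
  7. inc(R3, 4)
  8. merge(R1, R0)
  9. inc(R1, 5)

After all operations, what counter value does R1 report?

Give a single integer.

Op 1: merge R3<->R0 -> R3=(0,0,0,0) R0=(0,0,0,0)
Op 2: inc R3 by 4 -> R3=(0,0,0,4) value=4
Op 3: inc R3 by 3 -> R3=(0,0,0,7) value=7
Op 4: inc R1 by 4 -> R1=(0,4,0,0) value=4
Op 5: inc R2 by 1 -> R2=(0,0,1,0) value=1
Op 6: inc R2 by 5 -> R2=(0,0,6,0) value=6
Op 7: inc R3 by 4 -> R3=(0,0,0,11) value=11
Op 8: merge R1<->R0 -> R1=(0,4,0,0) R0=(0,4,0,0)
Op 9: inc R1 by 5 -> R1=(0,9,0,0) value=9

Answer: 9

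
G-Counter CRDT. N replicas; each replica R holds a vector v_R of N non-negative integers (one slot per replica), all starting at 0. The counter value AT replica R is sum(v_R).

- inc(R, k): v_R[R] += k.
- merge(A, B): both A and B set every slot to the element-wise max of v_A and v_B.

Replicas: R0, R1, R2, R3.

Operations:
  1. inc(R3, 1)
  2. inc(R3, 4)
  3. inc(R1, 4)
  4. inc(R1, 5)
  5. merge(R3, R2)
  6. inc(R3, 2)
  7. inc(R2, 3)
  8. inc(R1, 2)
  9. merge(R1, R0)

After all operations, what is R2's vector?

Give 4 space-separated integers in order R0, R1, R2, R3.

Answer: 0 0 3 5

Derivation:
Op 1: inc R3 by 1 -> R3=(0,0,0,1) value=1
Op 2: inc R3 by 4 -> R3=(0,0,0,5) value=5
Op 3: inc R1 by 4 -> R1=(0,4,0,0) value=4
Op 4: inc R1 by 5 -> R1=(0,9,0,0) value=9
Op 5: merge R3<->R2 -> R3=(0,0,0,5) R2=(0,0,0,5)
Op 6: inc R3 by 2 -> R3=(0,0,0,7) value=7
Op 7: inc R2 by 3 -> R2=(0,0,3,5) value=8
Op 8: inc R1 by 2 -> R1=(0,11,0,0) value=11
Op 9: merge R1<->R0 -> R1=(0,11,0,0) R0=(0,11,0,0)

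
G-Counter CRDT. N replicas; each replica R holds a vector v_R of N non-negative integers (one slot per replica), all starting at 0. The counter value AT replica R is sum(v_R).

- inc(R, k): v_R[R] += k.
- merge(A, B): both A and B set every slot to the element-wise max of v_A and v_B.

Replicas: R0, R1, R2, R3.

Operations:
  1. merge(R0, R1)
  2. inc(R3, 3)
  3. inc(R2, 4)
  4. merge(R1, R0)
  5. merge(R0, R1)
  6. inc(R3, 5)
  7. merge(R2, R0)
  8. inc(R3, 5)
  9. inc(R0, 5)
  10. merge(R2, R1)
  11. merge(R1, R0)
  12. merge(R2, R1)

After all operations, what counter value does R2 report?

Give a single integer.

Op 1: merge R0<->R1 -> R0=(0,0,0,0) R1=(0,0,0,0)
Op 2: inc R3 by 3 -> R3=(0,0,0,3) value=3
Op 3: inc R2 by 4 -> R2=(0,0,4,0) value=4
Op 4: merge R1<->R0 -> R1=(0,0,0,0) R0=(0,0,0,0)
Op 5: merge R0<->R1 -> R0=(0,0,0,0) R1=(0,0,0,0)
Op 6: inc R3 by 5 -> R3=(0,0,0,8) value=8
Op 7: merge R2<->R0 -> R2=(0,0,4,0) R0=(0,0,4,0)
Op 8: inc R3 by 5 -> R3=(0,0,0,13) value=13
Op 9: inc R0 by 5 -> R0=(5,0,4,0) value=9
Op 10: merge R2<->R1 -> R2=(0,0,4,0) R1=(0,0,4,0)
Op 11: merge R1<->R0 -> R1=(5,0,4,0) R0=(5,0,4,0)
Op 12: merge R2<->R1 -> R2=(5,0,4,0) R1=(5,0,4,0)

Answer: 9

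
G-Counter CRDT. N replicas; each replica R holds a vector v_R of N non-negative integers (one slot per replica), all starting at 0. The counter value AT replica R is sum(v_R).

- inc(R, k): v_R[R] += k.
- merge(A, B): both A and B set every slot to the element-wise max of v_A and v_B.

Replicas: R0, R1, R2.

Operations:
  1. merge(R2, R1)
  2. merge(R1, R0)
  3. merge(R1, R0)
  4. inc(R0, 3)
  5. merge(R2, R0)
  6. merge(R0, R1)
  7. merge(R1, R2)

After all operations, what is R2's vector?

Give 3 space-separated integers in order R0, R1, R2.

Op 1: merge R2<->R1 -> R2=(0,0,0) R1=(0,0,0)
Op 2: merge R1<->R0 -> R1=(0,0,0) R0=(0,0,0)
Op 3: merge R1<->R0 -> R1=(0,0,0) R0=(0,0,0)
Op 4: inc R0 by 3 -> R0=(3,0,0) value=3
Op 5: merge R2<->R0 -> R2=(3,0,0) R0=(3,0,0)
Op 6: merge R0<->R1 -> R0=(3,0,0) R1=(3,0,0)
Op 7: merge R1<->R2 -> R1=(3,0,0) R2=(3,0,0)

Answer: 3 0 0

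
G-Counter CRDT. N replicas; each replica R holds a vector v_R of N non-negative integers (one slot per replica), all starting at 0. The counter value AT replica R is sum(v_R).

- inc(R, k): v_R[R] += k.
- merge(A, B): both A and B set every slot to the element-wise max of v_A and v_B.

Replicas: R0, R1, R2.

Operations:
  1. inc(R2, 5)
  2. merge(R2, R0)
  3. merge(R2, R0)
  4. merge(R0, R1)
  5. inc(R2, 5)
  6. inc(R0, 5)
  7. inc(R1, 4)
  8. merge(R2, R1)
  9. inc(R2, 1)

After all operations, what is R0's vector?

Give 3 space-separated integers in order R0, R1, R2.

Op 1: inc R2 by 5 -> R2=(0,0,5) value=5
Op 2: merge R2<->R0 -> R2=(0,0,5) R0=(0,0,5)
Op 3: merge R2<->R0 -> R2=(0,0,5) R0=(0,0,5)
Op 4: merge R0<->R1 -> R0=(0,0,5) R1=(0,0,5)
Op 5: inc R2 by 5 -> R2=(0,0,10) value=10
Op 6: inc R0 by 5 -> R0=(5,0,5) value=10
Op 7: inc R1 by 4 -> R1=(0,4,5) value=9
Op 8: merge R2<->R1 -> R2=(0,4,10) R1=(0,4,10)
Op 9: inc R2 by 1 -> R2=(0,4,11) value=15

Answer: 5 0 5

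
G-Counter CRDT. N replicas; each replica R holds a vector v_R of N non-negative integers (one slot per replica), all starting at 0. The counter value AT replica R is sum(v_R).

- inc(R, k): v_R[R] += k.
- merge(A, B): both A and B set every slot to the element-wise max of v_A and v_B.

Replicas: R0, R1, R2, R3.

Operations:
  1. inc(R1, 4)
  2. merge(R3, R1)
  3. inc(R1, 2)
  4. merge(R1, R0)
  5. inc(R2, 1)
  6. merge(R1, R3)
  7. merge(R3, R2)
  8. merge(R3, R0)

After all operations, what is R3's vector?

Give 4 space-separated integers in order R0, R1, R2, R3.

Op 1: inc R1 by 4 -> R1=(0,4,0,0) value=4
Op 2: merge R3<->R1 -> R3=(0,4,0,0) R1=(0,4,0,0)
Op 3: inc R1 by 2 -> R1=(0,6,0,0) value=6
Op 4: merge R1<->R0 -> R1=(0,6,0,0) R0=(0,6,0,0)
Op 5: inc R2 by 1 -> R2=(0,0,1,0) value=1
Op 6: merge R1<->R3 -> R1=(0,6,0,0) R3=(0,6,0,0)
Op 7: merge R3<->R2 -> R3=(0,6,1,0) R2=(0,6,1,0)
Op 8: merge R3<->R0 -> R3=(0,6,1,0) R0=(0,6,1,0)

Answer: 0 6 1 0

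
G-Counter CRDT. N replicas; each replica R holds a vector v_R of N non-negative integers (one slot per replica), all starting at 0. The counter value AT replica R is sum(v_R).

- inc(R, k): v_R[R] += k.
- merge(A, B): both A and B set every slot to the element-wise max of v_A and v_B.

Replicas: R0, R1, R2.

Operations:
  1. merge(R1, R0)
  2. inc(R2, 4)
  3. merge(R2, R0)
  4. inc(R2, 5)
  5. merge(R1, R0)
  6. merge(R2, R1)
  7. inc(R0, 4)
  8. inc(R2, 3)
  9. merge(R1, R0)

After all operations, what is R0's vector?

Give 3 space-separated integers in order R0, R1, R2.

Op 1: merge R1<->R0 -> R1=(0,0,0) R0=(0,0,0)
Op 2: inc R2 by 4 -> R2=(0,0,4) value=4
Op 3: merge R2<->R0 -> R2=(0,0,4) R0=(0,0,4)
Op 4: inc R2 by 5 -> R2=(0,0,9) value=9
Op 5: merge R1<->R0 -> R1=(0,0,4) R0=(0,0,4)
Op 6: merge R2<->R1 -> R2=(0,0,9) R1=(0,0,9)
Op 7: inc R0 by 4 -> R0=(4,0,4) value=8
Op 8: inc R2 by 3 -> R2=(0,0,12) value=12
Op 9: merge R1<->R0 -> R1=(4,0,9) R0=(4,0,9)

Answer: 4 0 9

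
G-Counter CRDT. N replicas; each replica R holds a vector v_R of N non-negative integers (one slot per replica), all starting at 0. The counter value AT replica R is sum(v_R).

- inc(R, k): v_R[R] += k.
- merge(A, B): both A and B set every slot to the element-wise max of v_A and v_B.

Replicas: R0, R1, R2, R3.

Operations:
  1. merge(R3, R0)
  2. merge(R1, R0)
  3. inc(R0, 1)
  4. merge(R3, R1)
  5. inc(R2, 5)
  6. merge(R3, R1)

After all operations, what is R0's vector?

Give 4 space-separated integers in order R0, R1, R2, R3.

Answer: 1 0 0 0

Derivation:
Op 1: merge R3<->R0 -> R3=(0,0,0,0) R0=(0,0,0,0)
Op 2: merge R1<->R0 -> R1=(0,0,0,0) R0=(0,0,0,0)
Op 3: inc R0 by 1 -> R0=(1,0,0,0) value=1
Op 4: merge R3<->R1 -> R3=(0,0,0,0) R1=(0,0,0,0)
Op 5: inc R2 by 5 -> R2=(0,0,5,0) value=5
Op 6: merge R3<->R1 -> R3=(0,0,0,0) R1=(0,0,0,0)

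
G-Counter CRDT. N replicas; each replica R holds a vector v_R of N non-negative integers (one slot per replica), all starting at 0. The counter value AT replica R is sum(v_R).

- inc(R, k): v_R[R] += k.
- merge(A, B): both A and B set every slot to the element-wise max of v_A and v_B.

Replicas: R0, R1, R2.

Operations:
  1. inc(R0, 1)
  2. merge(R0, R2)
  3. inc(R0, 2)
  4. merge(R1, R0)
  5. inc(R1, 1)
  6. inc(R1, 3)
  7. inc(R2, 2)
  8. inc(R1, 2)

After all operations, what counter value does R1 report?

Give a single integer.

Op 1: inc R0 by 1 -> R0=(1,0,0) value=1
Op 2: merge R0<->R2 -> R0=(1,0,0) R2=(1,0,0)
Op 3: inc R0 by 2 -> R0=(3,0,0) value=3
Op 4: merge R1<->R0 -> R1=(3,0,0) R0=(3,0,0)
Op 5: inc R1 by 1 -> R1=(3,1,0) value=4
Op 6: inc R1 by 3 -> R1=(3,4,0) value=7
Op 7: inc R2 by 2 -> R2=(1,0,2) value=3
Op 8: inc R1 by 2 -> R1=(3,6,0) value=9

Answer: 9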